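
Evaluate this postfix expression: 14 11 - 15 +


Processing tokens left to right:
Push 14, Push 11
Pop 14 and 11, compute 14 - 11 = 3, push 3
Push 15
Pop 3 and 15, compute 3 + 15 = 18, push 18
Stack result: 18

18


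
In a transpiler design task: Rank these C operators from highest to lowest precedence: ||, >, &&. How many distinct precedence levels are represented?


Looking up precedence for each operator:
  || -> precedence 1
  > -> precedence 4
  && -> precedence 2
Sorted highest to lowest: >, &&, ||
Distinct precedence values: [4, 2, 1]
Number of distinct levels: 3

3


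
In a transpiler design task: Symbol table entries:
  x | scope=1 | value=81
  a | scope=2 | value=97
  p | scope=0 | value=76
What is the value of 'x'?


Searching symbol table for 'x':
  x | scope=1 | value=81 <- MATCH
  a | scope=2 | value=97
  p | scope=0 | value=76
Found 'x' at scope 1 with value 81

81


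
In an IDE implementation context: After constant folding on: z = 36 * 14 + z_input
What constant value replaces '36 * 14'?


Identifying constant sub-expression:
  Original: z = 36 * 14 + z_input
  36 and 14 are both compile-time constants
  Evaluating: 36 * 14 = 504
  After folding: z = 504 + z_input

504


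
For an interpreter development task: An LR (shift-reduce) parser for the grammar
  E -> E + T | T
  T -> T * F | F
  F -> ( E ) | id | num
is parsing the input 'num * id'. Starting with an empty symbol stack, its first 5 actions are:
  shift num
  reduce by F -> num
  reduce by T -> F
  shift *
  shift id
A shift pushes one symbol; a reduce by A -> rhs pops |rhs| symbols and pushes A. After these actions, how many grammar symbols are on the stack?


Tracking the symbol stack through each action:
  Action 1: shift 'num' : push -> stack = [num] (size 1)
  Action 2: reduce by F -> num : pop 1, push F -> stack = [F] (size 1)
  Action 3: reduce by T -> F : pop 1, push T -> stack = [T] (size 1)
  Action 4: shift '*' : push -> stack = [T, *] (size 2)
  Action 5: shift 'id' : push -> stack = [T, *, id] (size 3)
Final stack size: 3

3


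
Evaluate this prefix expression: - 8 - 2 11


Parsing prefix expression: - 8 - 2 11
Step 1: Innermost operation '- 2 11'
  2 - 11 = -9
Step 2: Outer operation '- 8 [-9]'
  8 - -9 = 17

17


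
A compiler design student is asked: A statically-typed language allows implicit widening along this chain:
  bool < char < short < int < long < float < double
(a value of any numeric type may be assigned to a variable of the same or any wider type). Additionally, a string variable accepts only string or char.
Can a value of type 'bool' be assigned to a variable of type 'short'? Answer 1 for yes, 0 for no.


Target variable type: short
Source value type: bool
Numeric ranks: bool=0, short=2
Widening allowed iff rank(source) <= rank(target): 0 <= 2? Yes
Result: 1

1


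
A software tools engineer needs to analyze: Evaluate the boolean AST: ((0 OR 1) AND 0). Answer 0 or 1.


Step 1: Evaluate inner node
  0 OR 1 = 1
Step 2: Evaluate root node
  1 AND 0 = 0

0


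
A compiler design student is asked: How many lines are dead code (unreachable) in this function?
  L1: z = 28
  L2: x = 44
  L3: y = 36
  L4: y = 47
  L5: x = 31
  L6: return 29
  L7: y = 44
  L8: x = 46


Analyzing control flow:
  L1: reachable (before return)
  L2: reachable (before return)
  L3: reachable (before return)
  L4: reachable (before return)
  L5: reachable (before return)
  L6: reachable (return statement)
  L7: DEAD (after return at L6)
  L8: DEAD (after return at L6)
Return at L6, total lines = 8
Dead lines: L7 through L8
Count: 2

2


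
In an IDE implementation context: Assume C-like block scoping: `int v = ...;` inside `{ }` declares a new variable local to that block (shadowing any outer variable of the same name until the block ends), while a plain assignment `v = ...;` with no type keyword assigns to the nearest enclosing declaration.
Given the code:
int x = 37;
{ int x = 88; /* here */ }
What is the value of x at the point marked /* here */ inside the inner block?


Analyzing scoping rules:
Outer scope: declares x = 37
Inner block: 'int x = 88;' declares a NEW x that shadows the outer one
Inside the block the inner declaration is in scope -> 88
Result: 88

88


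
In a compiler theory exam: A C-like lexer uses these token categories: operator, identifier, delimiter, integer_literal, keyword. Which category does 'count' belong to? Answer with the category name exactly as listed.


Token: 'count'
Checking categories:
  identifier: YES
  integer_literal: no
  operator: no
  keyword: no
  delimiter: no
Category: identifier

identifier


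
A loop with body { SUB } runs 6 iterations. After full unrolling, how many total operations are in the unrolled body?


Loop body operations: SUB (1 op per iteration)
Unrolling 6 iterations:
  Iteration 1: SUB (1 ops)
  Iteration 2: SUB (1 ops)
  Iteration 3: SUB (1 ops)
  Iteration 4: SUB (1 ops)
  Iteration 5: SUB (1 ops)
  Iteration 6: SUB (1 ops)
Total: 6 iterations * 1 ops/iter = 6 operations

6


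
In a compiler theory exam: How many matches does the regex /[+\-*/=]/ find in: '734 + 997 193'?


Pattern: /[+\-*/=]/ (operators)
Input: '734 + 997 193'
Scanning for matches:
  Match 1: '+'
Total matches: 1

1


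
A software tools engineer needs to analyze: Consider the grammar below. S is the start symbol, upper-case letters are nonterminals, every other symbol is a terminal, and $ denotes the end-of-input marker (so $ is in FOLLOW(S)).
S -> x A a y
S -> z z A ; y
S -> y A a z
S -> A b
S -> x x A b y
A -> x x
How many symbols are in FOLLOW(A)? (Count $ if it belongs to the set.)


S is the start symbol and does not occur in any rule body, so FOLLOW(S) = {$}.
Examining every occurrence of A in a rule body:
  S -> x A a y : A is followed by terminal 'a' -> add 'a'
  S -> z z A ; y : A is followed by terminal ';' -> add ';'
  S -> y A a z : A is followed by terminal 'a' -> add 'a' (already in the set)
  S -> A b : A is followed by terminal 'b' -> add 'b'
  S -> x x A b y : A is followed by terminal 'b' -> add 'b' (already in the set)
  A -> x x : A does not occur in the body -> contributes nothing
FOLLOW(A) = {;, a, b}
Count: 3

3


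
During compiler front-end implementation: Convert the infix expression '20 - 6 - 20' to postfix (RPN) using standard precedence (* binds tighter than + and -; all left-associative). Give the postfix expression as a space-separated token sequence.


Applying the shunting-yard algorithm:
  Operand 20 -> output
  Push '-' onto operator stack -> op-stack: [-]
  Operand 6 -> output
  See '-' (prec 1); top '-' (prec 1) >= it -> pop '-' to output
  Push '-' onto operator stack -> op-stack: [-]
  Operand 20 -> output
  End of input: pop '-' to output
Postfix result: 20 6 - 20 -

20 6 - 20 -


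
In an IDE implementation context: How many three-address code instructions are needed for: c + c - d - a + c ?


Expression: c + c - d - a + c
Generating three-address code (respecting * over +/- precedence):
  Instruction 1: t1 = c + c
  Instruction 2: t2 = t1 - d
  Instruction 3: t3 = t2 - a
  Instruction 4: t4 = t3 + c
Total instructions: 4

4


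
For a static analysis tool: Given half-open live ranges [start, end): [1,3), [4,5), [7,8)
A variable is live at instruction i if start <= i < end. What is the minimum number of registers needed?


Live ranges:
  Var0: [1, 3)
  Var1: [4, 5)
  Var2: [7, 8)
Sweep-line events (position, delta, active):
  pos=1 start -> active=1
  pos=3 end -> active=0
  pos=4 start -> active=1
  pos=5 end -> active=0
  pos=7 start -> active=1
  pos=8 end -> active=0
Maximum simultaneous active: 1
Minimum registers needed: 1

1


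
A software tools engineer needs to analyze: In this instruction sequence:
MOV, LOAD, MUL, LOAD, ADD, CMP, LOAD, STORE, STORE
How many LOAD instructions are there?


Scanning instruction sequence for LOAD:
  Position 1: MOV
  Position 2: LOAD <- MATCH
  Position 3: MUL
  Position 4: LOAD <- MATCH
  Position 5: ADD
  Position 6: CMP
  Position 7: LOAD <- MATCH
  Position 8: STORE
  Position 9: STORE
Matches at positions: [2, 4, 7]
Total LOAD count: 3

3


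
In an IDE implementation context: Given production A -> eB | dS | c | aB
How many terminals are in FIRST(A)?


Production: A -> eB | dS | c | aB
Examining each alternative for leading terminals:
  A -> eB : first terminal = 'e'
  A -> dS : first terminal = 'd'
  A -> c : first terminal = 'c'
  A -> aB : first terminal = 'a'
FIRST(A) = {a, c, d, e}
Count: 4

4


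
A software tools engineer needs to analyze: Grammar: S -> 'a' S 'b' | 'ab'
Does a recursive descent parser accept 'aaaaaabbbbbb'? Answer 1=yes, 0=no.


Grammar accepts strings of the form a^n b^n (n >= 1)
Word: 'aaaaaabbbbbb'
Counting: 6 a's and 6 b's
Check: 6 == 6? Yes
Derivation (S -> aSb applied 5 time(s), then S -> ab): S => aSb => aaSbb => aaaSbbb => aaaaSbbbb => aaaaaSbbbbb => aaaaaabbbbbb
Accepted

1


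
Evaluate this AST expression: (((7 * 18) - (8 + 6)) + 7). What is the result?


Expression: (((7 * 18) - (8 + 6)) + 7)
Evaluating step by step:
  7 * 18 = 126
  8 + 6 = 14
  126 - 14 = 112
  112 + 7 = 119
Result: 119

119


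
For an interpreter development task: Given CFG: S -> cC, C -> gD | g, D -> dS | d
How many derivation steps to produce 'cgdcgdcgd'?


Grammar: S -> cC, C -> gD | g, D -> dS | d
Deriving 'cgdcgdcgd':
Step 1: S -> cC => cC
Step 2: C -> gD => cgD
Step 3: D -> dS => cgdS
Step 4: S -> cC => cgdcC
Step 5: C -> gD => cgdcgD
Step 6: D -> dS => cgdcgdS
Step 7: S -> cC => cgdcgdcC
Step 8: C -> gD => cgdcgdcgD
Step 9: D -> d => cgdcgdcgd
Total derivation steps: 9

9


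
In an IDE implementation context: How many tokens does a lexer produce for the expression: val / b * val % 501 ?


Scanning 'val / b * val % 501'
Token 1: 'val' -> identifier
Token 2: '/' -> operator
Token 3: 'b' -> identifier
Token 4: '*' -> operator
Token 5: 'val' -> identifier
Token 6: '%' -> operator
Token 7: '501' -> integer_literal
Total tokens: 7

7


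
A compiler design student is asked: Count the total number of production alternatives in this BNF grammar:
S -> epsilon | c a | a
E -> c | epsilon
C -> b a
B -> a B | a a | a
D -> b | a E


Counting alternatives per rule:
  S: 3 alternative(s)
  E: 2 alternative(s)
  C: 1 alternative(s)
  B: 3 alternative(s)
  D: 2 alternative(s)
Sum: 3 + 2 + 1 + 3 + 2 = 11

11


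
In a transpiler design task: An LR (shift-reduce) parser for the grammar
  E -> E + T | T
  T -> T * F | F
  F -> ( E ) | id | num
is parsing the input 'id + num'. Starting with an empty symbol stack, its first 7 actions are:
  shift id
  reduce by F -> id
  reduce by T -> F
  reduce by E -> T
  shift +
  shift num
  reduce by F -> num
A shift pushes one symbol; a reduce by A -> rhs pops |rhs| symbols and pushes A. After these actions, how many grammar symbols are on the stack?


Tracking the symbol stack through each action:
  Action 1: shift 'id' : push -> stack = [id] (size 1)
  Action 2: reduce by F -> id : pop 1, push F -> stack = [F] (size 1)
  Action 3: reduce by T -> F : pop 1, push T -> stack = [T] (size 1)
  Action 4: reduce by E -> T : pop 1, push E -> stack = [E] (size 1)
  Action 5: shift '+' : push -> stack = [E, +] (size 2)
  Action 6: shift 'num' : push -> stack = [E, +, num] (size 3)
  Action 7: reduce by F -> num : pop 1, push F -> stack = [E, +, F] (size 3)
Final stack size: 3

3


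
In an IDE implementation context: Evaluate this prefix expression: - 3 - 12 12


Parsing prefix expression: - 3 - 12 12
Step 1: Innermost operation '- 12 12'
  12 - 12 = 0
Step 2: Outer operation '- 3 [0]'
  3 - 0 = 3

3


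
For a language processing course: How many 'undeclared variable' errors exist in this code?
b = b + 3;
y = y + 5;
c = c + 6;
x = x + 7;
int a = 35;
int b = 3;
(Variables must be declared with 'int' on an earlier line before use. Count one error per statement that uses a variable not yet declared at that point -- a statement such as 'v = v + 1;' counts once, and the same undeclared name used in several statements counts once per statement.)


Scanning code line by line:
  Line 1: use 'b' -> ERROR (undeclared)
  Line 2: use 'y' -> ERROR (undeclared)
  Line 3: use 'c' -> ERROR (undeclared)
  Line 4: use 'x' -> ERROR (undeclared)
  Line 5: declare 'a' -> declared = ['a']
  Line 6: declare 'b' -> declared = ['a', 'b']
Total undeclared variable errors: 4

4


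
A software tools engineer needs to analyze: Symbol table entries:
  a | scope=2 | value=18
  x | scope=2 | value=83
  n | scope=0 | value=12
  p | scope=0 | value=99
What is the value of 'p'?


Searching symbol table for 'p':
  a | scope=2 | value=18
  x | scope=2 | value=83
  n | scope=0 | value=12
  p | scope=0 | value=99 <- MATCH
Found 'p' at scope 0 with value 99

99


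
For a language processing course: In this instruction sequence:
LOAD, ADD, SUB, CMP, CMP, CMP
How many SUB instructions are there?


Scanning instruction sequence for SUB:
  Position 1: LOAD
  Position 2: ADD
  Position 3: SUB <- MATCH
  Position 4: CMP
  Position 5: CMP
  Position 6: CMP
Matches at positions: [3]
Total SUB count: 1

1


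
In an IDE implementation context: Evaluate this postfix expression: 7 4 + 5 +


Processing tokens left to right:
Push 7, Push 4
Pop 7 and 4, compute 7 + 4 = 11, push 11
Push 5
Pop 11 and 5, compute 11 + 5 = 16, push 16
Stack result: 16

16


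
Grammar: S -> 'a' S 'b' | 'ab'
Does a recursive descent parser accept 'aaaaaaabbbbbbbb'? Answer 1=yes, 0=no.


Grammar accepts strings of the form a^n b^n (n >= 1)
Word: 'aaaaaaabbbbbbbb'
Counting: 7 a's and 8 b's
Check: 7 == 8? No
Mismatch: a-count != b-count
Rejected

0


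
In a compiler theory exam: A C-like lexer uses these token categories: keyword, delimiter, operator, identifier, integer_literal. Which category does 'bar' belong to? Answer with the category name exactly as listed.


Token: 'bar'
Checking categories:
  identifier: YES
  integer_literal: no
  operator: no
  keyword: no
  delimiter: no
Category: identifier

identifier


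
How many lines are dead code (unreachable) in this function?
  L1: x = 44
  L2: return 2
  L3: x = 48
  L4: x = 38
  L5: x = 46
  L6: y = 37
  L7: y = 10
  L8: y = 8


Analyzing control flow:
  L1: reachable (before return)
  L2: reachable (return statement)
  L3: DEAD (after return at L2)
  L4: DEAD (after return at L2)
  L5: DEAD (after return at L2)
  L6: DEAD (after return at L2)
  L7: DEAD (after return at L2)
  L8: DEAD (after return at L2)
Return at L2, total lines = 8
Dead lines: L3 through L8
Count: 6

6


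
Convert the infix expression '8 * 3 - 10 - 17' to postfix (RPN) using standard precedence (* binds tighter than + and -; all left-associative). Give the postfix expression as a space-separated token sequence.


Applying the shunting-yard algorithm:
  Operand 8 -> output
  Push '*' onto operator stack -> op-stack: [*]
  Operand 3 -> output
  See '-' (prec 1); top '*' (prec 2) >= it -> pop '*' to output
  Push '-' onto operator stack -> op-stack: [-]
  Operand 10 -> output
  See '-' (prec 1); top '-' (prec 1) >= it -> pop '-' to output
  Push '-' onto operator stack -> op-stack: [-]
  Operand 17 -> output
  End of input: pop '-' to output
Postfix result: 8 3 * 10 - 17 -

8 3 * 10 - 17 -


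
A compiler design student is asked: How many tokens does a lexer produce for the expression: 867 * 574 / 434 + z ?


Scanning '867 * 574 / 434 + z'
Token 1: '867' -> integer_literal
Token 2: '*' -> operator
Token 3: '574' -> integer_literal
Token 4: '/' -> operator
Token 5: '434' -> integer_literal
Token 6: '+' -> operator
Token 7: 'z' -> identifier
Total tokens: 7

7


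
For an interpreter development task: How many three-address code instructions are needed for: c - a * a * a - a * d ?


Expression: c - a * a * a - a * d
Generating three-address code (respecting * over +/- precedence):
  Instruction 1: t1 = a * a
  Instruction 2: t2 = t1 * a
  Instruction 3: t3 = a * d
  Instruction 4: t4 = c - t2
  Instruction 5: t5 = t4 - t3
Total instructions: 5

5


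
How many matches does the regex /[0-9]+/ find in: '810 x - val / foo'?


Pattern: /[0-9]+/ (int literals)
Input: '810 x - val / foo'
Scanning for matches:
  Match 1: '810'
Total matches: 1

1


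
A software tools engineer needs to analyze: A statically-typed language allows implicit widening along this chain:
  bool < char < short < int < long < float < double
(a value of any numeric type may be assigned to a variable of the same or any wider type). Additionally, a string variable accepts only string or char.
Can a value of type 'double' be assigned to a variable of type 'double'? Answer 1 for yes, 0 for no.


Target variable type: double
Source value type: double
Numeric ranks: double=6, double=6
Widening allowed iff rank(source) <= rank(target): 6 <= 6? Yes
Result: 1

1


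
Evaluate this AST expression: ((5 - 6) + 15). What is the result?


Expression: ((5 - 6) + 15)
Evaluating step by step:
  5 - 6 = -1
  -1 + 15 = 14
Result: 14

14


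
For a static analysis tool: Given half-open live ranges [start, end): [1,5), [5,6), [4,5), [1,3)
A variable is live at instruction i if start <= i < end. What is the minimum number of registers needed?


Live ranges:
  Var0: [1, 5)
  Var1: [5, 6)
  Var2: [4, 5)
  Var3: [1, 3)
Sweep-line events (position, delta, active):
  pos=1 start -> active=1
  pos=1 start -> active=2
  pos=3 end -> active=1
  pos=4 start -> active=2
  pos=5 end -> active=1
  pos=5 end -> active=0
  pos=5 start -> active=1
  pos=6 end -> active=0
Maximum simultaneous active: 2
Minimum registers needed: 2

2


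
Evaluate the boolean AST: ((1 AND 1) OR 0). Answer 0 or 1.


Step 1: Evaluate inner node
  1 AND 1 = 1
Step 2: Evaluate root node
  1 OR 0 = 1

1


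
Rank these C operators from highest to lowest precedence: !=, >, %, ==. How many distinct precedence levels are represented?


Looking up precedence for each operator:
  != -> precedence 3
  > -> precedence 4
  % -> precedence 6
  == -> precedence 3
Sorted highest to lowest: %, >, !=, ==
Distinct precedence values: [6, 4, 3]
Number of distinct levels: 3

3


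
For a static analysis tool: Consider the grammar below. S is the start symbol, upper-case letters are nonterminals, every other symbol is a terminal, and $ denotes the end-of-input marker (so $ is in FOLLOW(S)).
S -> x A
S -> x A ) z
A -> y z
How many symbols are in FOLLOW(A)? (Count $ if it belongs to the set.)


S is the start symbol and does not occur in any rule body, so FOLLOW(S) = {$}.
Examining every occurrence of A in a rule body:
  S -> x A : A is at the right end -> add FOLLOW(S) = {$}
  S -> x A ) z : A is followed by terminal ')' -> add ')'
  A -> y z : A does not occur in the body -> contributes nothing
FOLLOW(A) = {), $}
Count: 2

2


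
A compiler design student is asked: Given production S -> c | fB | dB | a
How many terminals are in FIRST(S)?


Production: S -> c | fB | dB | a
Examining each alternative for leading terminals:
  S -> c : first terminal = 'c'
  S -> fB : first terminal = 'f'
  S -> dB : first terminal = 'd'
  S -> a : first terminal = 'a'
FIRST(S) = {a, c, d, f}
Count: 4

4


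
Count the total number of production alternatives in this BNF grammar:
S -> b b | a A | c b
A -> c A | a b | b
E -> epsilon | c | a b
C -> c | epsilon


Counting alternatives per rule:
  S: 3 alternative(s)
  A: 3 alternative(s)
  E: 3 alternative(s)
  C: 2 alternative(s)
Sum: 3 + 3 + 3 + 2 = 11

11


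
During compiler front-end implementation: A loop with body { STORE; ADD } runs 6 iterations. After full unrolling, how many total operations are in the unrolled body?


Loop body operations: STORE, ADD (2 ops per iteration)
Unrolling 6 iterations:
  Iteration 1: STORE, ADD (2 ops)
  Iteration 2: STORE, ADD (2 ops)
  Iteration 3: STORE, ADD (2 ops)
  Iteration 4: STORE, ADD (2 ops)
  Iteration 5: STORE, ADD (2 ops)
  Iteration 6: STORE, ADD (2 ops)
Total: 6 iterations * 2 ops/iter = 12 operations

12


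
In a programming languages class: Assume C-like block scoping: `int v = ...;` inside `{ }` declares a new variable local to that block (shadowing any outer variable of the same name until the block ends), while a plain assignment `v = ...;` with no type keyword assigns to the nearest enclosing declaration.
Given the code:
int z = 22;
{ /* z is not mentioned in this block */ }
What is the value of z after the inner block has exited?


Analyzing scoping rules:
Outer scope: declares z = 22
Inner block: z is neither redeclared nor assigned -> unchanged
After the block -> 22
Result: 22

22


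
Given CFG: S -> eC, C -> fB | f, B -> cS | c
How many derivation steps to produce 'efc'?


Grammar: S -> eC, C -> fB | f, B -> cS | c
Deriving 'efc':
Step 1: S -> eC => eC
Step 2: C -> fB => efB
Step 3: B -> c => efc
Total derivation steps: 3

3


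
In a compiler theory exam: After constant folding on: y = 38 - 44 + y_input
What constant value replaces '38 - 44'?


Identifying constant sub-expression:
  Original: y = 38 - 44 + y_input
  38 and 44 are both compile-time constants
  Evaluating: 38 - 44 = -6
  After folding: y = -6 + y_input

-6


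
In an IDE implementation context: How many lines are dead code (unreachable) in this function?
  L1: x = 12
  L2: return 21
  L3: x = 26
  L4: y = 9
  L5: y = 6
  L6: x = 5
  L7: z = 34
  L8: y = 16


Analyzing control flow:
  L1: reachable (before return)
  L2: reachable (return statement)
  L3: DEAD (after return at L2)
  L4: DEAD (after return at L2)
  L5: DEAD (after return at L2)
  L6: DEAD (after return at L2)
  L7: DEAD (after return at L2)
  L8: DEAD (after return at L2)
Return at L2, total lines = 8
Dead lines: L3 through L8
Count: 6

6


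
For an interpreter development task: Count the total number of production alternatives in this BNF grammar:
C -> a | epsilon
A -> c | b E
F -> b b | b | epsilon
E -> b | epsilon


Counting alternatives per rule:
  C: 2 alternative(s)
  A: 2 alternative(s)
  F: 3 alternative(s)
  E: 2 alternative(s)
Sum: 2 + 2 + 3 + 2 = 9

9


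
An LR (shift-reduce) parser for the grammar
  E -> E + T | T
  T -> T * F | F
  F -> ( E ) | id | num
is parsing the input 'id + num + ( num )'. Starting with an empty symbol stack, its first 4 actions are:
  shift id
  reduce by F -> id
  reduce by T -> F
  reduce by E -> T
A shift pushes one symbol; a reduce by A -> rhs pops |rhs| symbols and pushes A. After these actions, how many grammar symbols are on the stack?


Tracking the symbol stack through each action:
  Action 1: shift 'id' : push -> stack = [id] (size 1)
  Action 2: reduce by F -> id : pop 1, push F -> stack = [F] (size 1)
  Action 3: reduce by T -> F : pop 1, push T -> stack = [T] (size 1)
  Action 4: reduce by E -> T : pop 1, push E -> stack = [E] (size 1)
Final stack size: 1

1


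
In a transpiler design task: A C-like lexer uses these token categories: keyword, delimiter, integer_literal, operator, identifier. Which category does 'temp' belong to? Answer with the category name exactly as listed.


Token: 'temp'
Checking categories:
  identifier: YES
  integer_literal: no
  operator: no
  keyword: no
  delimiter: no
Category: identifier

identifier


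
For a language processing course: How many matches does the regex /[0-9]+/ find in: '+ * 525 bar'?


Pattern: /[0-9]+/ (int literals)
Input: '+ * 525 bar'
Scanning for matches:
  Match 1: '525'
Total matches: 1

1


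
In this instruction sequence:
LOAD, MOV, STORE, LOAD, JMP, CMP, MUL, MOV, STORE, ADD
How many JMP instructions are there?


Scanning instruction sequence for JMP:
  Position 1: LOAD
  Position 2: MOV
  Position 3: STORE
  Position 4: LOAD
  Position 5: JMP <- MATCH
  Position 6: CMP
  Position 7: MUL
  Position 8: MOV
  Position 9: STORE
  Position 10: ADD
Matches at positions: [5]
Total JMP count: 1

1


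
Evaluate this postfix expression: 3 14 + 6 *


Processing tokens left to right:
Push 3, Push 14
Pop 3 and 14, compute 3 + 14 = 17, push 17
Push 6
Pop 17 and 6, compute 17 * 6 = 102, push 102
Stack result: 102

102


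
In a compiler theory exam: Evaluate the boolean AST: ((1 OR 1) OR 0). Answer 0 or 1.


Step 1: Evaluate inner node
  1 OR 1 = 1
Step 2: Evaluate root node
  1 OR 0 = 1

1


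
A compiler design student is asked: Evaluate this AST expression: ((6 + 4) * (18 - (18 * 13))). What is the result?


Expression: ((6 + 4) * (18 - (18 * 13)))
Evaluating step by step:
  6 + 4 = 10
  18 * 13 = 234
  18 - 234 = -216
  10 * -216 = -2160
Result: -2160

-2160


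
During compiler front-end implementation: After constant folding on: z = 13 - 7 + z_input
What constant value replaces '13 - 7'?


Identifying constant sub-expression:
  Original: z = 13 - 7 + z_input
  13 and 7 are both compile-time constants
  Evaluating: 13 - 7 = 6
  After folding: z = 6 + z_input

6


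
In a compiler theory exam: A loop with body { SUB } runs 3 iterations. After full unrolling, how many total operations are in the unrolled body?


Loop body operations: SUB (1 op per iteration)
Unrolling 3 iterations:
  Iteration 1: SUB (1 ops)
  Iteration 2: SUB (1 ops)
  Iteration 3: SUB (1 ops)
Total: 3 iterations * 1 ops/iter = 3 operations

3


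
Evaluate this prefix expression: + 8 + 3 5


Parsing prefix expression: + 8 + 3 5
Step 1: Innermost operation '+ 3 5'
  3 + 5 = 8
Step 2: Outer operation '+ 8 [8]'
  8 + 8 = 16

16


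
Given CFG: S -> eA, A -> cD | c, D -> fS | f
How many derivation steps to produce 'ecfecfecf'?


Grammar: S -> eA, A -> cD | c, D -> fS | f
Deriving 'ecfecfecf':
Step 1: S -> eA => eA
Step 2: A -> cD => ecD
Step 3: D -> fS => ecfS
Step 4: S -> eA => ecfeA
Step 5: A -> cD => ecfecD
Step 6: D -> fS => ecfecfS
Step 7: S -> eA => ecfecfeA
Step 8: A -> cD => ecfecfecD
Step 9: D -> f => ecfecfecf
Total derivation steps: 9

9


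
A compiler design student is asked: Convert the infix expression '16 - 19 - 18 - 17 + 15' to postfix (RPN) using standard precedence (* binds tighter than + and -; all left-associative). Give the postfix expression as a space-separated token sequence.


Applying the shunting-yard algorithm:
  Operand 16 -> output
  Push '-' onto operator stack -> op-stack: [-]
  Operand 19 -> output
  See '-' (prec 1); top '-' (prec 1) >= it -> pop '-' to output
  Push '-' onto operator stack -> op-stack: [-]
  Operand 18 -> output
  See '-' (prec 1); top '-' (prec 1) >= it -> pop '-' to output
  Push '-' onto operator stack -> op-stack: [-]
  Operand 17 -> output
  See '+' (prec 1); top '-' (prec 1) >= it -> pop '-' to output
  Push '+' onto operator stack -> op-stack: [+]
  Operand 15 -> output
  End of input: pop '+' to output
Postfix result: 16 19 - 18 - 17 - 15 +

16 19 - 18 - 17 - 15 +


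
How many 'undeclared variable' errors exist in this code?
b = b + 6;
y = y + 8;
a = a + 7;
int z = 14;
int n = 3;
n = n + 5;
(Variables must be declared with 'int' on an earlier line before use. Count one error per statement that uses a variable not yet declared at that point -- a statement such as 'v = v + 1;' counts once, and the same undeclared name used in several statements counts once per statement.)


Scanning code line by line:
  Line 1: use 'b' -> ERROR (undeclared)
  Line 2: use 'y' -> ERROR (undeclared)
  Line 3: use 'a' -> ERROR (undeclared)
  Line 4: declare 'z' -> declared = ['z']
  Line 5: declare 'n' -> declared = ['n', 'z']
  Line 6: use 'n' -> OK (declared)
Total undeclared variable errors: 3

3


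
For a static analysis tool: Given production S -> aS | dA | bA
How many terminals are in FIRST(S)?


Production: S -> aS | dA | bA
Examining each alternative for leading terminals:
  S -> aS : first terminal = 'a'
  S -> dA : first terminal = 'd'
  S -> bA : first terminal = 'b'
FIRST(S) = {a, b, d}
Count: 3

3


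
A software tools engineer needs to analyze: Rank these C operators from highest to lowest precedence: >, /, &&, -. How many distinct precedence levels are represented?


Looking up precedence for each operator:
  > -> precedence 4
  / -> precedence 6
  && -> precedence 2
  - -> precedence 5
Sorted highest to lowest: /, -, >, &&
Distinct precedence values: [6, 5, 4, 2]
Number of distinct levels: 4

4


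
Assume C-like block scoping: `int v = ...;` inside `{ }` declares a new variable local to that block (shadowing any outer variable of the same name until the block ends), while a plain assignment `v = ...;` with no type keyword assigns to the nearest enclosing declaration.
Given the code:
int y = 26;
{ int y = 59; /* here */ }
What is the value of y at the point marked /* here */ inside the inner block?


Analyzing scoping rules:
Outer scope: declares y = 26
Inner block: 'int y = 59;' declares a NEW y that shadows the outer one
Inside the block the inner declaration is in scope -> 59
Result: 59

59


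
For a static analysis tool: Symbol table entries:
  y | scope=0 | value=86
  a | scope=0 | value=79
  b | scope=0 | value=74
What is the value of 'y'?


Searching symbol table for 'y':
  y | scope=0 | value=86 <- MATCH
  a | scope=0 | value=79
  b | scope=0 | value=74
Found 'y' at scope 0 with value 86

86


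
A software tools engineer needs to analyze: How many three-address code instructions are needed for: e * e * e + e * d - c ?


Expression: e * e * e + e * d - c
Generating three-address code (respecting * over +/- precedence):
  Instruction 1: t1 = e * e
  Instruction 2: t2 = t1 * e
  Instruction 3: t3 = e * d
  Instruction 4: t4 = t2 + t3
  Instruction 5: t5 = t4 - c
Total instructions: 5

5


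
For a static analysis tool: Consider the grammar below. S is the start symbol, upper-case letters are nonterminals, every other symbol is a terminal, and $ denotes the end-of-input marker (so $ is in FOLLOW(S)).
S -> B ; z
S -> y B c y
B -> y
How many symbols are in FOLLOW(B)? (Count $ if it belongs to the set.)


S is the start symbol and does not occur in any rule body, so FOLLOW(S) = {$}.
Examining every occurrence of B in a rule body:
  S -> B ; z : B is followed by terminal ';' -> add ';'
  S -> y B c y : B is followed by terminal 'c' -> add 'c'
  B -> y : B does not occur in the body -> contributes nothing
FOLLOW(B) = {;, c}
Count: 2

2


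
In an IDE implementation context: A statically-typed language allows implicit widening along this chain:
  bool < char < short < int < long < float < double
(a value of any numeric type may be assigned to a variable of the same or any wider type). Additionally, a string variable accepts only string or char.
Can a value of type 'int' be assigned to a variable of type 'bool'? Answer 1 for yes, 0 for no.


Target variable type: bool
Source value type: int
Numeric ranks: int=3, bool=0
Widening allowed iff rank(source) <= rank(target): 3 <= 0? No
Result: 0

0


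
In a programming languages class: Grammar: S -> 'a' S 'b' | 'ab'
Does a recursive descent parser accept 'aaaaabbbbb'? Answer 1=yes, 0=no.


Grammar accepts strings of the form a^n b^n (n >= 1)
Word: 'aaaaabbbbb'
Counting: 5 a's and 5 b's
Check: 5 == 5? Yes
Derivation (S -> aSb applied 4 time(s), then S -> ab): S => aSb => aaSbb => aaaSbbb => aaaaSbbbb => aaaaabbbbb
Accepted

1


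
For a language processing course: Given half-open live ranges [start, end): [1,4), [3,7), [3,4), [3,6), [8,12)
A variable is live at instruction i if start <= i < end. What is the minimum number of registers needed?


Live ranges:
  Var0: [1, 4)
  Var1: [3, 7)
  Var2: [3, 4)
  Var3: [3, 6)
  Var4: [8, 12)
Sweep-line events (position, delta, active):
  pos=1 start -> active=1
  pos=3 start -> active=2
  pos=3 start -> active=3
  pos=3 start -> active=4
  pos=4 end -> active=3
  pos=4 end -> active=2
  pos=6 end -> active=1
  pos=7 end -> active=0
  pos=8 start -> active=1
  pos=12 end -> active=0
Maximum simultaneous active: 4
Minimum registers needed: 4

4


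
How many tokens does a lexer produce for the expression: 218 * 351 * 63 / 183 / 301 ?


Scanning '218 * 351 * 63 / 183 / 301'
Token 1: '218' -> integer_literal
Token 2: '*' -> operator
Token 3: '351' -> integer_literal
Token 4: '*' -> operator
Token 5: '63' -> integer_literal
Token 6: '/' -> operator
Token 7: '183' -> integer_literal
Token 8: '/' -> operator
Token 9: '301' -> integer_literal
Total tokens: 9

9


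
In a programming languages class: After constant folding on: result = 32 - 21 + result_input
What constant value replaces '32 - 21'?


Identifying constant sub-expression:
  Original: result = 32 - 21 + result_input
  32 and 21 are both compile-time constants
  Evaluating: 32 - 21 = 11
  After folding: result = 11 + result_input

11


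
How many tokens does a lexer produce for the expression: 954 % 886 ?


Scanning '954 % 886'
Token 1: '954' -> integer_literal
Token 2: '%' -> operator
Token 3: '886' -> integer_literal
Total tokens: 3

3


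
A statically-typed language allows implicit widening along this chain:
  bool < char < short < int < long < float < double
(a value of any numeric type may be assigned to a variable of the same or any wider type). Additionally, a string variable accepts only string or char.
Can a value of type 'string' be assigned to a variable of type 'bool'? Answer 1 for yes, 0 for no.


Target variable type: bool
Source value type: string
Rule: string cannot widen to any numeric type
Result: 0

0


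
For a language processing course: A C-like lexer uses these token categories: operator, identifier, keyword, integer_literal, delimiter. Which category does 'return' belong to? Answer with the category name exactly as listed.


Token: 'return'
Checking categories:
  identifier: no
  integer_literal: no
  operator: no
  keyword: YES
  delimiter: no
Category: keyword

keyword


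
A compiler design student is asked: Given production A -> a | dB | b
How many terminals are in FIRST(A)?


Production: A -> a | dB | b
Examining each alternative for leading terminals:
  A -> a : first terminal = 'a'
  A -> dB : first terminal = 'd'
  A -> b : first terminal = 'b'
FIRST(A) = {a, b, d}
Count: 3

3


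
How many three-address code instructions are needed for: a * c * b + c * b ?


Expression: a * c * b + c * b
Generating three-address code (respecting * over +/- precedence):
  Instruction 1: t1 = a * c
  Instruction 2: t2 = t1 * b
  Instruction 3: t3 = c * b
  Instruction 4: t4 = t2 + t3
Total instructions: 4

4


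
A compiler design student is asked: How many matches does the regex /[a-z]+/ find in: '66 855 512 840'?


Pattern: /[a-z]+/ (identifiers)
Input: '66 855 512 840'
Scanning for matches:
Total matches: 0

0


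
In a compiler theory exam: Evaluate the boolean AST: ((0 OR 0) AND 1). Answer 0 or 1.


Step 1: Evaluate inner node
  0 OR 0 = 0
Step 2: Evaluate root node
  0 AND 1 = 0

0


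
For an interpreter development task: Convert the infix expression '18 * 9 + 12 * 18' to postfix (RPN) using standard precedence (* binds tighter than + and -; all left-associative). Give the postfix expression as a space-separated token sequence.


Applying the shunting-yard algorithm:
  Operand 18 -> output
  Push '*' onto operator stack -> op-stack: [*]
  Operand 9 -> output
  See '+' (prec 1); top '*' (prec 2) >= it -> pop '*' to output
  Push '+' onto operator stack -> op-stack: [+]
  Operand 12 -> output
  Push '*' onto operator stack -> op-stack: [+, *]
  Operand 18 -> output
  End of input: pop '*' to output
  End of input: pop '+' to output
Postfix result: 18 9 * 12 18 * +

18 9 * 12 18 * +


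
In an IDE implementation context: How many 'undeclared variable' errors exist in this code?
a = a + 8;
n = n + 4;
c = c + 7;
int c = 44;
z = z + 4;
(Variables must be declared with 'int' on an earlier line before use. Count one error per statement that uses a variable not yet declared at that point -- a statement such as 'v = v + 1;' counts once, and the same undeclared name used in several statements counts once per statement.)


Scanning code line by line:
  Line 1: use 'a' -> ERROR (undeclared)
  Line 2: use 'n' -> ERROR (undeclared)
  Line 3: use 'c' -> ERROR (undeclared)
  Line 4: declare 'c' -> declared = ['c']
  Line 5: use 'z' -> ERROR (undeclared)
Total undeclared variable errors: 4

4


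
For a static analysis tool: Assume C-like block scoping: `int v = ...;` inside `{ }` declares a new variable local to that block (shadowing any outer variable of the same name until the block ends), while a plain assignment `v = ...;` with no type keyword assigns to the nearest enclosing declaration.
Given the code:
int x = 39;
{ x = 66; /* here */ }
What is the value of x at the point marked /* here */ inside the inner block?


Analyzing scoping rules:
Outer scope: declares x = 39
Inner block: 'x = 66;' has no type keyword, so it is an assignment to the outer x (no shadowing)
Inside the block, after the assignment -> 66
Result: 66

66


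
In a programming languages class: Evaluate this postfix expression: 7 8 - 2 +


Processing tokens left to right:
Push 7, Push 8
Pop 7 and 8, compute 7 - 8 = -1, push -1
Push 2
Pop -1 and 2, compute -1 + 2 = 1, push 1
Stack result: 1

1


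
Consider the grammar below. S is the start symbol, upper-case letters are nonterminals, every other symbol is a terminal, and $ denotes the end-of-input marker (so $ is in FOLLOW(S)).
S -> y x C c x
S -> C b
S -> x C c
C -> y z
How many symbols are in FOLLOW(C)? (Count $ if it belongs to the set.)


S is the start symbol and does not occur in any rule body, so FOLLOW(S) = {$}.
Examining every occurrence of C in a rule body:
  S -> y x C c x : C is followed by terminal 'c' -> add 'c'
  S -> C b : C is followed by terminal 'b' -> add 'b'
  S -> x C c : C is followed by terminal 'c' -> add 'c' (already in the set)
  C -> y z : C does not occur in the body -> contributes nothing
FOLLOW(C) = {b, c}
Count: 2

2


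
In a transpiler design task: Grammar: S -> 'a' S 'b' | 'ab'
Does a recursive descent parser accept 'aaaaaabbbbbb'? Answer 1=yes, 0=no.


Grammar accepts strings of the form a^n b^n (n >= 1)
Word: 'aaaaaabbbbbb'
Counting: 6 a's and 6 b's
Check: 6 == 6? Yes
Derivation (S -> aSb applied 5 time(s), then S -> ab): S => aSb => aaSbb => aaaSbbb => aaaaSbbbb => aaaaaSbbbbb => aaaaaabbbbbb
Accepted

1


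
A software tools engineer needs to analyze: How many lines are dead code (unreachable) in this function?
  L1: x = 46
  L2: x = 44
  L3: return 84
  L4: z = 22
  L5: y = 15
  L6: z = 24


Analyzing control flow:
  L1: reachable (before return)
  L2: reachable (before return)
  L3: reachable (return statement)
  L4: DEAD (after return at L3)
  L5: DEAD (after return at L3)
  L6: DEAD (after return at L3)
Return at L3, total lines = 6
Dead lines: L4 through L6
Count: 3

3


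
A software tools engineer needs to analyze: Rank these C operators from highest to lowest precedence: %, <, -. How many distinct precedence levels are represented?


Looking up precedence for each operator:
  % -> precedence 6
  < -> precedence 4
  - -> precedence 5
Sorted highest to lowest: %, -, <
Distinct precedence values: [6, 5, 4]
Number of distinct levels: 3

3


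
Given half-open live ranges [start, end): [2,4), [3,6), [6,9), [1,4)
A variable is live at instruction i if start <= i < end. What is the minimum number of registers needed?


Live ranges:
  Var0: [2, 4)
  Var1: [3, 6)
  Var2: [6, 9)
  Var3: [1, 4)
Sweep-line events (position, delta, active):
  pos=1 start -> active=1
  pos=2 start -> active=2
  pos=3 start -> active=3
  pos=4 end -> active=2
  pos=4 end -> active=1
  pos=6 end -> active=0
  pos=6 start -> active=1
  pos=9 end -> active=0
Maximum simultaneous active: 3
Minimum registers needed: 3

3


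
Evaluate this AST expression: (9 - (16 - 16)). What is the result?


Expression: (9 - (16 - 16))
Evaluating step by step:
  16 - 16 = 0
  9 - 0 = 9
Result: 9

9


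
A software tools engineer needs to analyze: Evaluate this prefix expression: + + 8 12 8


Parsing prefix expression: + + 8 12 8
Step 1: Innermost operation '+ 8 12'
  8 + 12 = 20
Step 2: Outer operation '+ [20] 8'
  20 + 8 = 28

28


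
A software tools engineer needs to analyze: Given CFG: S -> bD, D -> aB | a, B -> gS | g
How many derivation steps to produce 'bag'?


Grammar: S -> bD, D -> aB | a, B -> gS | g
Deriving 'bag':
Step 1: S -> bD => bD
Step 2: D -> aB => baB
Step 3: B -> g => bag
Total derivation steps: 3

3
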